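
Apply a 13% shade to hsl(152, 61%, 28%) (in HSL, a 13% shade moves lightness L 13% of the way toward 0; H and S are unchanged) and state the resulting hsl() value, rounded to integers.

hsl(152, 61%, 24%)

L moves 13% from 28 toward 0: 28 − 3.64 = 24.36 → 24.
H and S are unchanged.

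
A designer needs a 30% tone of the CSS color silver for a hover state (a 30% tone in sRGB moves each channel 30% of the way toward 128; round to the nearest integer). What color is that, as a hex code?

#ADADAD

CSS silver is rgb(192, 192, 192).
A 30% tone moves each channel 30% toward 128:
  R: 192 − 19.2 = 172.8 → 173
  G: 192 + 0.3×(128−192) = 192 − 19.2 = 172.8 → 173
  B: 192 + 0.3×(128−192) = 192 − 19.2 = 172.8 → 173
rgb(173, 173, 173) = #ADADAD.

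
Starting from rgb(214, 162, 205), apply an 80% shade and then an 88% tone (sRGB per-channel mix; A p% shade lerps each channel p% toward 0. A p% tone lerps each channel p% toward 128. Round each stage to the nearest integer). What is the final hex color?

An 80% shade moves each channel 80% toward 0:
  R: 214 + 0.8×(0−214) = 214 − 171.2 = 42.8 → 43
  G: 162 − 129.6 = 32.4 → 32
  B: 205 + 0.8×(0−205) = 205 − 164 = 41 → 41
After the shade: rgb(43, 32, 41) = #2B2029.
An 88% tone moves each channel 88% toward 128:
  R: 43 + 0.88×(128−43) = 43 + 74.8 = 117.8 → 118
  G: 32 + 84.48 = 116.48 → 116
  B: 41 + 0.88×(128−41) = 41 + 76.56 = 117.56 → 118
rgb(118, 116, 118) = #767476.

#767476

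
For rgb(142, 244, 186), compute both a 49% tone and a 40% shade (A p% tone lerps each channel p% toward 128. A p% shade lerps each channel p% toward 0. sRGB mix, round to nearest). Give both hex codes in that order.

#87BB9E, #559270

49% tone:
  R: 142 − 6.86 = 135.14 → 135
  G: 244 − 56.84 = 187.16 → 187
  B: 186 + 0.49×(128−186) = 186 − 28.42 = 157.58 → 158
  → #87BB9E
40% shade:
  R: 142 − 56.8 = 85.2 → 85
  G: 244 + 0.4×(0−244) = 244 − 97.6 = 146.4 → 146
  B: 186 + 0.4×(0−186) = 186 − 74.4 = 111.6 → 112
  → #559270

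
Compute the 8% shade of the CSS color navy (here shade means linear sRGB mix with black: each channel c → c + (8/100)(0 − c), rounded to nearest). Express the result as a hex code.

CSS navy is rgb(0, 0, 128).
An 8% shade moves each channel 8% toward 0:
  R: 0 + 0 = 0 → 0
  G: 0 + 0 = 0 → 0
  B: 128 + 0.08×(0−128) = 128 − 10.24 = 117.76 → 118
rgb(0, 0, 118) = #000076.

#000076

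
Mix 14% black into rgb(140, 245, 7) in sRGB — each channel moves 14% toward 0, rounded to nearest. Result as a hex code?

Per channel, c → c + 0.14(0 − c):
  R: 140 + 0.14×(0−140) = 140 − 19.6 = 120.4 → 120
  G: 245 − 34.3 = 210.7 → 211
  B: 7 + 0.14×(0−7) = 7 − 0.98 = 6.02 → 6
rgb(120, 211, 6) = #78D306.

#78D306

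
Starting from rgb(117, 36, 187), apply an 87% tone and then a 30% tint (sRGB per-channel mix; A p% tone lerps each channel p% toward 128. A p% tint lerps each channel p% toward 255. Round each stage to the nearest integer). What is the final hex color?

#A59EAC

An 87% tone moves each channel 87% toward 128:
  R: 117 + 9.57 = 126.57 → 127
  G: 36 + 80.04 = 116.04 → 116
  B: 187 + 0.87×(128−187) = 187 − 51.33 = 135.67 → 136
After the tone: rgb(127, 116, 136) = #7F7488.
A 30% tint moves each channel 30% toward 255:
  R: 127 + 0.3×(255−127) = 127 + 38.4 = 165.4 → 165
  G: 116 + 41.7 = 157.7 → 158
  B: 136 + 0.3×(255−136) = 136 + 35.7 = 171.7 → 172
rgb(165, 158, 172) = #A59EAC.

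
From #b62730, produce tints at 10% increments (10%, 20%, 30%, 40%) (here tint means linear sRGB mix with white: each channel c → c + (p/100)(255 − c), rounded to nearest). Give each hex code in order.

#b62730 is rgb(182, 39, 48).
10%: (182 + 7.3 = 189.3→189, 39 + 21.6 = 60.6→61, 48 + 20.7 = 68.7→69) → #bd3d45
20%: (182 + 14.6 = 196.6→197, 39 + 43.2 = 82.2→82, 48 + 41.4 = 89.4→89) → #c55259
30%: (182 + 21.9 = 203.9→204, 39 + 64.8 = 103.8→104, 48 + 62.1 = 110.1→110) → #cc686e
40%: (182 + 29.2 = 211.2→211, 39 + 86.4 = 125.4→125, 48 + 82.8 = 130.8→131) → #d37d83

#bd3d45, #c55259, #cc686e, #d37d83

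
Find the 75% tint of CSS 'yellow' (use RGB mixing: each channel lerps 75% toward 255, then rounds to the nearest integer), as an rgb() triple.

rgb(255, 255, 191)

CSS yellow is rgb(255, 255, 0).
Per channel, c → c + 0.75(255 − c):
  R: 255 + 0 = 255 → 255
  G: 255 + 0.75×(255−255) = 255 + 0 = 255 → 255
  B: 0 + 191.25 = 191.25 → 191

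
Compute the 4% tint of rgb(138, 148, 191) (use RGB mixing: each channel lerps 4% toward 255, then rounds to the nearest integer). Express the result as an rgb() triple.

rgb(143, 152, 194)

A 4% tint moves each channel 4% toward 255:
  R: 138 + 0.04×(255−138) = 138 + 4.68 = 142.68 → 143
  G: 148 + 0.04×(255−148) = 148 + 4.28 = 152.28 → 152
  B: 191 + 0.04×(255−191) = 191 + 2.56 = 193.56 → 194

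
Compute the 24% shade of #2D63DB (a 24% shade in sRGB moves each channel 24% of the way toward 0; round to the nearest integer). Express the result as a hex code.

#2D63DB is rgb(45, 99, 219).
Per channel, c → c + 0.24(0 − c):
  R: 45 + 0.24×(0−45) = 45 − 10.8 = 34.2 → 34
  G: 99 − 23.76 = 75.24 → 75
  B: 219 + 0.24×(0−219) = 219 − 52.56 = 166.44 → 166
rgb(34, 75, 166) = #224BA6.

#224BA6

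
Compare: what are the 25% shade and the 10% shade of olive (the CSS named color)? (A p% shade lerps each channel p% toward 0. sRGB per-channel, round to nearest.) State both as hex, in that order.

#606000, #737300

CSS olive is rgb(128, 128, 0).
25% shade:
  R: 128 + 0.25×(0−128) = 128 − 32 = 96 → 96
  G: 128 + 0.25×(0−128) = 128 − 32 = 96 → 96
  B: 0 + 0 = 0 → 0
  → #606000
10% shade:
  R: 128 + 0.1×(0−128) = 128 − 12.8 = 115.2 → 115
  G: 128 − 12.8 = 115.2 → 115
  B: 0 + 0 = 0 → 0
  → #737300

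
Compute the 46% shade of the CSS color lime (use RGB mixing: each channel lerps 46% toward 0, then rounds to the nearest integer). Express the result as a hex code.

#008a00

CSS lime is rgb(0, 255, 0).
A 46% shade moves each channel 46% toward 0:
  R: 0 + 0.46×(0−0) = 0 + 0 = 0 → 0
  G: 255 − 117.3 = 137.7 → 138
  B: 0 + 0.46×(0−0) = 0 + 0 = 0 → 0
rgb(0, 138, 0) = #008a00.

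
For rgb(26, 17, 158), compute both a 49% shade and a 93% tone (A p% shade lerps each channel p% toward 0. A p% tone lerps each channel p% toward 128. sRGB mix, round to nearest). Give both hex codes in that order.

#0D0951, #797882

49% shade:
  R: 26 + 0.49×(0−26) = 26 − 12.74 = 13.26 → 13
  G: 17 + 0.49×(0−17) = 17 − 8.33 = 8.67 → 9
  B: 158 − 77.42 = 80.58 → 81
  → #0D0951
93% tone:
  R: 26 + 94.86 = 120.86 → 121
  G: 17 + 0.93×(128−17) = 17 + 103.23 = 120.23 → 120
  B: 158 − 27.9 = 130.1 → 130
  → #797882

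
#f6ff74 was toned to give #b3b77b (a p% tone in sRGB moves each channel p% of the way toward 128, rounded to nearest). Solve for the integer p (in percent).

57%

#f6ff74 is rgb(246, 255, 116); #b3b77b is rgb(179, 183, 123).
On the G channel (widest range): 183 ≈ 255 + (p/100)(128 − 255), so p ≈ 100×(183 − 255)/(128 − 255) = -7200/-127 = 56.69.
p = 57 reproduces all three channels after rounding.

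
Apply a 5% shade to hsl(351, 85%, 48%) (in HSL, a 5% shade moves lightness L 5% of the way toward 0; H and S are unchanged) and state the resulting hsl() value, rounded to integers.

hsl(351, 85%, 46%)

L moves 5% from 48 toward 0: 48 − 2.4 = 45.6 → 46.
H and S are unchanged.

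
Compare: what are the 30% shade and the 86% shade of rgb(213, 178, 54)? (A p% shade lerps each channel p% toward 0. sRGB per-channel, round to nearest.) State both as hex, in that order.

#957d26, #1e1908

30% shade:
  R: 213 + 0.3×(0−213) = 213 − 63.9 = 149.1 → 149
  G: 178 + 0.3×(0−178) = 178 − 53.4 = 124.6 → 125
  B: 54 + 0.3×(0−54) = 54 − 16.2 = 37.8 → 38
  → #957d26
86% shade:
  R: 213 − 183.18 = 29.82 → 30
  G: 178 − 153.08 = 24.92 → 25
  B: 54 − 46.44 = 7.56 → 8
  → #1e1908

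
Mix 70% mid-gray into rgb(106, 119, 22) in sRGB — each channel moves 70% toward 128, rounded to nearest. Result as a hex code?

Per channel, c → c + 0.7(128 − c):
  R: 106 + 0.7×(128−106) = 106 + 15.4 = 121.4 → 121
  G: 119 + 6.3 = 125.3 → 125
  B: 22 + 0.7×(128−22) = 22 + 74.2 = 96.2 → 96
rgb(121, 125, 96) = #797d60.

#797d60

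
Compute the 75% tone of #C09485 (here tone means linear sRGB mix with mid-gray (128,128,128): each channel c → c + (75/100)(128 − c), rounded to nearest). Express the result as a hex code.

#C09485 is rgb(192, 148, 133).
Lerp each channel 75% toward 128:
  R: 192 + 0.75×(128−192) = 192 − 48 = 144 → 144
  G: 148 + 0.75×(128−148) = 148 − 15 = 133 → 133
  B: 133 + 0.75×(128−133) = 133 − 3.75 = 129.25 → 129
rgb(144, 133, 129) = #908581.

#908581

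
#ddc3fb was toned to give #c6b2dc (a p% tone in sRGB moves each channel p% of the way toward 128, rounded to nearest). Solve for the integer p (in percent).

25%

#ddc3fb is rgb(221, 195, 251); #c6b2dc is rgb(198, 178, 220).
On the B channel (widest range): 220 ≈ 251 + (p/100)(128 − 251), so p ≈ 100×(220 − 251)/(128 − 251) = -3100/-123 = 25.20.
p = 25 reproduces all three channels after rounding.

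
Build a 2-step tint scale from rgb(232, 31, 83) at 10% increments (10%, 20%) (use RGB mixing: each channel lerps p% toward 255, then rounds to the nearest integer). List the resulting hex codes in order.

#EA3564, #ED4C75

10%: (232 + 2.3 = 234.3→234, 31 + 22.4 = 53.4→53, 83 + 17.2 = 100.2→100) → #EA3564
20%: (232 + 4.6 = 236.6→237, 31 + 44.8 = 75.8→76, 83 + 34.4 = 117.4→117) → #ED4C75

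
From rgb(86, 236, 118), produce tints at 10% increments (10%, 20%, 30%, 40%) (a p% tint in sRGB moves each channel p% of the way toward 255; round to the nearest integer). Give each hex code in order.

10%: (86 + 16.9 = 102.9→103, 236 + 1.9 = 237.9→238, 118 + 13.7 = 131.7→132) → #67EE84
20%: (86 + 33.8 = 119.8→120, 236 + 3.8 = 239.8→240, 118 + 27.4 = 145.4→145) → #78F091
30%: (86 + 50.7 = 136.7→137, 236 + 5.7 = 241.7→242, 118 + 41.1 = 159.1→159) → #89F29F
40%: (86 + 67.6 = 153.6→154, 236 + 7.6 = 243.6→244, 118 + 54.8 = 172.8→173) → #9AF4AD

#67EE84, #78F091, #89F29F, #9AF4AD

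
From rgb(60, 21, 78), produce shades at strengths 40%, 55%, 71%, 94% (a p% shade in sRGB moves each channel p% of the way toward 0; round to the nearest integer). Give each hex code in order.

#240d2f, #1b0923, #110617, #040105

40%: (60 − 24 = 36→36, 21 − 8.4 = 12.6→13, 78 − 31.2 = 46.8→47) → #240d2f
55%: (60 − 33 = 27→27, 21 − 11.55 = 9.45→9, 78 − 42.9 = 35.1→35) → #1b0923
71%: (60 − 42.6 = 17.4→17, 21 − 14.91 = 6.09→6, 78 − 55.38 = 22.62→23) → #110617
94%: (60 − 56.4 = 3.6→4, 21 − 19.74 = 1.26→1, 78 − 73.32 = 4.68→5) → #040105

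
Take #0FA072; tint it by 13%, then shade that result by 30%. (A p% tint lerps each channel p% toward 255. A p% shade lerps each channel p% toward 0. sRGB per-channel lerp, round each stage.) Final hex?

#20785C

#0FA072 is rgb(15, 160, 114).
Per channel, c → c + 0.13(255 − c):
  R: 15 + 0.13×(255−15) = 15 + 31.2 = 46.2 → 46
  G: 160 + 0.13×(255−160) = 160 + 12.35 = 172.35 → 172
  B: 114 + 18.33 = 132.33 → 132
After the tint: rgb(46, 172, 132) = #2EAC84.
A 30% shade moves each channel 30% toward 0:
  R: 46 + 0.3×(0−46) = 46 − 13.8 = 32.2 → 32
  G: 172 − 51.6 = 120.4 → 120
  B: 132 + 0.3×(0−132) = 132 − 39.6 = 92.4 → 92
rgb(32, 120, 92) = #20785C.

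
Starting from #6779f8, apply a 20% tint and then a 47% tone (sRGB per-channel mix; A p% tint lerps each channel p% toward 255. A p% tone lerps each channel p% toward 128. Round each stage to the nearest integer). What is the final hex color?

#6779f8 is rgb(103, 121, 248).
Per channel, c → c + 0.2(255 − c):
  R: 103 + 30.4 = 133.4 → 133
  G: 121 + 0.2×(255−121) = 121 + 26.8 = 147.8 → 148
  B: 248 + 1.4 = 249.4 → 249
After the tint: rgb(133, 148, 249) = #8594f9.
Per channel, c → c + 0.47(128 − c):
  R: 133 − 2.35 = 130.65 → 131
  G: 148 + 0.47×(128−148) = 148 − 9.4 = 138.6 → 139
  B: 249 − 56.87 = 192.13 → 192
rgb(131, 139, 192) = #838bc0.

#838bc0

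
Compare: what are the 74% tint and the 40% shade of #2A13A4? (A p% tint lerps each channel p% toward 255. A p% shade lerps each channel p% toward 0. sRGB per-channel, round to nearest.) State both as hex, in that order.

#2A13A4 is rgb(42, 19, 164).
74% tint:
  R: 42 + 0.74×(255−42) = 42 + 157.62 = 199.62 → 200
  G: 19 + 0.74×(255−19) = 19 + 174.64 = 193.64 → 194
  B: 164 + 67.34 = 231.34 → 231
  → #C8C2E7
40% shade:
  R: 42 − 16.8 = 25.2 → 25
  G: 19 + 0.4×(0−19) = 19 − 7.6 = 11.4 → 11
  B: 164 + 0.4×(0−164) = 164 − 65.6 = 98.4 → 98
  → #190B62

#C8C2E7, #190B62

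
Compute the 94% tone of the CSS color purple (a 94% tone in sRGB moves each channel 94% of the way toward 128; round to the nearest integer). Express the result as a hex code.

#807880

CSS purple is rgb(128, 0, 128).
A 94% tone moves each channel 94% toward 128:
  R: 128 + 0 = 128 → 128
  G: 0 + 0.94×(128−0) = 0 + 120.32 = 120.32 → 120
  B: 128 + 0 = 128 → 128
rgb(128, 120, 128) = #807880.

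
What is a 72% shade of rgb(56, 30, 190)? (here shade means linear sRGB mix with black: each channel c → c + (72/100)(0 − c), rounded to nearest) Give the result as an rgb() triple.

A 72% shade moves each channel 72% toward 0:
  R: 56 + 0.72×(0−56) = 56 − 40.32 = 15.68 → 16
  G: 30 + 0.72×(0−30) = 30 − 21.6 = 8.4 → 8
  B: 190 + 0.72×(0−190) = 190 − 136.8 = 53.2 → 53

rgb(16, 8, 53)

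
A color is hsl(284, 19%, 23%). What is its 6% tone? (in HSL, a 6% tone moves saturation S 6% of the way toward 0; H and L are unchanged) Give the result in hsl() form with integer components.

hsl(284, 18%, 23%)

S moves 6% from 19 toward 0: 19 − 1.14 = 17.86 → 18.
H and L are unchanged.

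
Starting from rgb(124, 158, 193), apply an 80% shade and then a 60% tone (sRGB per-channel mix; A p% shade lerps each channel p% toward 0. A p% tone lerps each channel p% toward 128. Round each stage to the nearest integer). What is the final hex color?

#575A5C

Per channel, c → c + 0.8(0 − c):
  R: 124 − 99.2 = 24.8 → 25
  G: 158 + 0.8×(0−158) = 158 − 126.4 = 31.6 → 32
  B: 193 + 0.8×(0−193) = 193 − 154.4 = 38.6 → 39
After the shade: rgb(25, 32, 39) = #192027.
Per channel, c → c + 0.6(128 − c):
  R: 25 + 0.6×(128−25) = 25 + 61.8 = 86.8 → 87
  G: 32 + 0.6×(128−32) = 32 + 57.6 = 89.6 → 90
  B: 39 + 53.4 = 92.4 → 92
rgb(87, 90, 92) = #575A5C.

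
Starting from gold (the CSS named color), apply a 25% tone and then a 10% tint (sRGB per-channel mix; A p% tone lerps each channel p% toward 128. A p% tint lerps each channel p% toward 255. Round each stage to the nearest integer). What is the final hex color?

#e2c736

CSS gold is rgb(255, 215, 0).
Per channel, c → c + 0.25(128 − c):
  R: 255 − 31.75 = 223.25 → 223
  G: 215 + 0.25×(128−215) = 215 − 21.75 = 193.25 → 193
  B: 0 + 0.25×(128−0) = 0 + 32 = 32 → 32
After the tone: rgb(223, 193, 32) = #dfc120.
A 10% tint moves each channel 10% toward 255:
  R: 223 + 0.1×(255−223) = 223 + 3.2 = 226.2 → 226
  G: 193 + 0.1×(255−193) = 193 + 6.2 = 199.2 → 199
  B: 32 + 0.1×(255−32) = 32 + 22.3 = 54.3 → 54
rgb(226, 199, 54) = #e2c736.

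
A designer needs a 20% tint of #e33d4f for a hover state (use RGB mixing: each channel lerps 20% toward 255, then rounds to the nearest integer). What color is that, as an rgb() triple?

rgb(233, 100, 114)

#e33d4f is rgb(227, 61, 79).
A 20% tint moves each channel 20% toward 255:
  R: 227 + 0.2×(255−227) = 227 + 5.6 = 232.6 → 233
  G: 61 + 38.8 = 99.8 → 100
  B: 79 + 0.2×(255−79) = 79 + 35.2 = 114.2 → 114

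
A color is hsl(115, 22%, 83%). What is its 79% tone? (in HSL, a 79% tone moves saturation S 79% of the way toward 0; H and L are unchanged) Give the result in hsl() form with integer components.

hsl(115, 5%, 83%)

S moves 79% from 22 toward 0: 22 − 17.38 = 4.62 → 5.
H and L are unchanged.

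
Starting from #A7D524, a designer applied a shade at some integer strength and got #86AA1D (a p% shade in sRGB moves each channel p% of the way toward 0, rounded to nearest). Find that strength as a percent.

20%

#A7D524 is rgb(167, 213, 36); #86AA1D is rgb(134, 170, 29).
On the G channel (widest range): 170 ≈ 213 + (p/100)(0 − 213), so p ≈ 100×(170 − 213)/(0 − 213) = -4300/-213 = 20.19.
p = 20 reproduces all three channels after rounding.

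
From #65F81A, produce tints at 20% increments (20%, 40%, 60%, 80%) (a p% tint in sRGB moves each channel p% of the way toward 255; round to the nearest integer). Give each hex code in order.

#65F81A is rgb(101, 248, 26).
20%: (101 + 30.8 = 131.8→132, 248 + 1.4 = 249.4→249, 26 + 45.8 = 71.8→72) → #84F948
40%: (101 + 61.6 = 162.6→163, 248 + 2.8 = 250.8→251, 26 + 91.6 = 117.6→118) → #A3FB76
60%: (101 + 92.4 = 193.4→193, 248 + 4.2 = 252.2→252, 26 + 137.4 = 163.4→163) → #C1FCA3
80%: (101 + 123.2 = 224.2→224, 248 + 5.6 = 253.6→254, 26 + 183.2 = 209.2→209) → #E0FED1

#84F948, #A3FB76, #C1FCA3, #E0FED1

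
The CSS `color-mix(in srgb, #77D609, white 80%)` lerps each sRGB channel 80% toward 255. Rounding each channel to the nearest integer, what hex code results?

#E4F7CE

#77D609 is rgb(119, 214, 9).
An 80% tint moves each channel 80% toward 255:
  R: 119 + 0.8×(255−119) = 119 + 108.8 = 227.8 → 228
  G: 214 + 0.8×(255−214) = 214 + 32.8 = 246.8 → 247
  B: 9 + 196.8 = 205.8 → 206
rgb(228, 247, 206) = #E4F7CE.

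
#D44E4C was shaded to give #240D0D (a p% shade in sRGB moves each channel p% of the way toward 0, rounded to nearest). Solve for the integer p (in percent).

83%

#D44E4C is rgb(212, 78, 76); #240D0D is rgb(36, 13, 13).
On the R channel (widest range): 36 ≈ 212 + (p/100)(0 − 212), so p ≈ 100×(36 − 212)/(0 − 212) = -17600/-212 = 83.02.
p = 83 reproduces all three channels after rounding.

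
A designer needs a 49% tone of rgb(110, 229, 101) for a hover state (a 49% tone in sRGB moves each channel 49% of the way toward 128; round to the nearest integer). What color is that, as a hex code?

#77B472

Lerp each channel 49% toward 128:
  R: 110 + 8.82 = 118.82 → 119
  G: 229 − 49.49 = 179.51 → 180
  B: 101 + 0.49×(128−101) = 101 + 13.23 = 114.23 → 114
rgb(119, 180, 114) = #77B472.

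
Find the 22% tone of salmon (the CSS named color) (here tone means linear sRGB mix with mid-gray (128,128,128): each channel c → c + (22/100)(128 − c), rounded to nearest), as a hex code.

CSS salmon is rgb(250, 128, 114).
Per channel, c → c + 0.22(128 − c):
  R: 250 − 26.84 = 223.16 → 223
  G: 128 + 0.22×(128−128) = 128 + 0 = 128 → 128
  B: 114 + 0.22×(128−114) = 114 + 3.08 = 117.08 → 117
rgb(223, 128, 117) = #DF8075.

#DF8075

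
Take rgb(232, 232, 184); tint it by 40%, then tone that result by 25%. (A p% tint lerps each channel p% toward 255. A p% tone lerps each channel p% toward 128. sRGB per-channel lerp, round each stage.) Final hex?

#D5D5BF

Per channel, c → c + 0.4(255 − c):
  R: 232 + 9.2 = 241.2 → 241
  G: 232 + 0.4×(255−232) = 232 + 9.2 = 241.2 → 241
  B: 184 + 0.4×(255−184) = 184 + 28.4 = 212.4 → 212
After the tint: rgb(241, 241, 212) = #F1F1D4.
Lerp each channel 25% toward 128:
  R: 241 + 0.25×(128−241) = 241 − 28.25 = 212.75 → 213
  G: 241 + 0.25×(128−241) = 241 − 28.25 = 212.75 → 213
  B: 212 + 0.25×(128−212) = 212 − 21 = 191 → 191
rgb(213, 213, 191) = #D5D5BF.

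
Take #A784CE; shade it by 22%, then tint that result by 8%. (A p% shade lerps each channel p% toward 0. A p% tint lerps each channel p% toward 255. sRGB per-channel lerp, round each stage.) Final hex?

#A784CE is rgb(167, 132, 206).
Lerp each channel 22% toward 0:
  R: 167 − 36.74 = 130.26 → 130
  G: 132 − 29.04 = 102.96 → 103
  B: 206 + 0.22×(0−206) = 206 − 45.32 = 160.68 → 161
After the shade: rgb(130, 103, 161) = #8267A1.
An 8% tint moves each channel 8% toward 255:
  R: 130 + 0.08×(255−130) = 130 + 10 = 140 → 140
  G: 103 + 12.16 = 115.16 → 115
  B: 161 + 7.52 = 168.52 → 169
rgb(140, 115, 169) = #8C73A9.

#8C73A9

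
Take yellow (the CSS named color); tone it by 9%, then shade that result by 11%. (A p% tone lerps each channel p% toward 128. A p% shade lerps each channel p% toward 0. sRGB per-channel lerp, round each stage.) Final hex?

CSS yellow is rgb(255, 255, 0).
Per channel, c → c + 0.09(128 − c):
  R: 255 − 11.43 = 243.57 → 244
  G: 255 + 0.09×(128−255) = 255 − 11.43 = 243.57 → 244
  B: 0 + 0.09×(128−0) = 0 + 11.52 = 11.52 → 12
After the tone: rgb(244, 244, 12) = #F4F40C.
An 11% shade moves each channel 11% toward 0:
  R: 244 − 26.84 = 217.16 → 217
  G: 244 + 0.11×(0−244) = 244 − 26.84 = 217.16 → 217
  B: 12 + 0.11×(0−12) = 12 − 1.32 = 10.68 → 11
rgb(217, 217, 11) = #D9D90B.

#D9D90B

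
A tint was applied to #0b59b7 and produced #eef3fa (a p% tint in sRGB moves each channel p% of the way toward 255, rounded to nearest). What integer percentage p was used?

93%

#0b59b7 is rgb(11, 89, 183); #eef3fa is rgb(238, 243, 250).
On the R channel (widest range): 238 ≈ 11 + (p/100)(255 − 11), so p ≈ 100×(238 − 11)/(255 − 11) = 22700/244 = 93.03.
p = 93 reproduces all three channels after rounding.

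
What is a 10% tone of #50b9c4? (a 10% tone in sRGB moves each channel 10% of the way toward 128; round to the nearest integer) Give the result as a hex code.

#55b3bd

#50b9c4 is rgb(80, 185, 196).
A 10% tone moves each channel 10% toward 128:
  R: 80 + 0.1×(128−80) = 80 + 4.8 = 84.8 → 85
  G: 185 + 0.1×(128−185) = 185 − 5.7 = 179.3 → 179
  B: 196 + 0.1×(128−196) = 196 − 6.8 = 189.2 → 189
rgb(85, 179, 189) = #55b3bd.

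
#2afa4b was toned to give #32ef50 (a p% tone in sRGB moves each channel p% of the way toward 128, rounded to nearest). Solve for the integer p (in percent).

#2afa4b is rgb(42, 250, 75); #32ef50 is rgb(50, 239, 80).
On the G channel (widest range): 239 ≈ 250 + (p/100)(128 − 250), so p ≈ 100×(239 − 250)/(128 − 250) = -1100/-122 = 9.02.
p = 9 reproduces all three channels after rounding.

9%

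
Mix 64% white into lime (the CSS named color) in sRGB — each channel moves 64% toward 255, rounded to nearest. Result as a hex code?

#A3FFA3

CSS lime is rgb(0, 255, 0).
A 64% tint moves each channel 64% toward 255:
  R: 0 + 163.2 = 163.2 → 163
  G: 255 + 0.64×(255−255) = 255 + 0 = 255 → 255
  B: 0 + 0.64×(255−0) = 0 + 163.2 = 163.2 → 163
rgb(163, 255, 163) = #A3FFA3.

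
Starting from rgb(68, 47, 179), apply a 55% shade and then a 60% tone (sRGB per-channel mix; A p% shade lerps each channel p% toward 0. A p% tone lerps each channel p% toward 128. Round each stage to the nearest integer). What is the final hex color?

#59556D

A 55% shade moves each channel 55% toward 0:
  R: 68 − 37.4 = 30.6 → 31
  G: 47 + 0.55×(0−47) = 47 − 25.85 = 21.15 → 21
  B: 179 + 0.55×(0−179) = 179 − 98.45 = 80.55 → 81
After the shade: rgb(31, 21, 81) = #1F1551.
Per channel, c → c + 0.6(128 − c):
  R: 31 + 0.6×(128−31) = 31 + 58.2 = 89.2 → 89
  G: 21 + 64.2 = 85.2 → 85
  B: 81 + 0.6×(128−81) = 81 + 28.2 = 109.2 → 109
rgb(89, 85, 109) = #59556D.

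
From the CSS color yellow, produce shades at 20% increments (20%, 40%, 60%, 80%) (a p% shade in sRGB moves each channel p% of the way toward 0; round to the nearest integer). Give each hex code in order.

#CCCC00, #999900, #666600, #333300

CSS yellow is rgb(255, 255, 0).
20%: (255 − 51 = 204→204, 255 − 51 = 204→204, 0→0) → #CCCC00
40%: (255 − 102 = 153→153, 255 − 102 = 153→153, 0→0) → #999900
60%: (255 − 153 = 102→102, 255 − 153 = 102→102, 0→0) → #666600
80%: (255 − 204 = 51→51, 255 − 204 = 51→51, 0→0) → #333300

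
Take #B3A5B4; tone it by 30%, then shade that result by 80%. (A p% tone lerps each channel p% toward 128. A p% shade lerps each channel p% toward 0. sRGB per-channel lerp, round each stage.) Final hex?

#B3A5B4 is rgb(179, 165, 180).
Per channel, c → c + 0.3(128 − c):
  R: 179 + 0.3×(128−179) = 179 − 15.3 = 163.7 → 164
  G: 165 − 11.1 = 153.9 → 154
  B: 180 − 15.6 = 164.4 → 164
After the tone: rgb(164, 154, 164) = #A49AA4.
An 80% shade moves each channel 80% toward 0:
  R: 164 − 131.2 = 32.8 → 33
  G: 154 − 123.2 = 30.8 → 31
  B: 164 − 131.2 = 32.8 → 33
rgb(33, 31, 33) = #211F21.

#211F21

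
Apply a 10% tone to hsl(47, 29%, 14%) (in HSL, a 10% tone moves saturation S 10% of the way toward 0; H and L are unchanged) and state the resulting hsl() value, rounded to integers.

hsl(47, 26%, 14%)

S moves 10% from 29 toward 0: 29 − 2.9 = 26.1 → 26.
H and L are unchanged.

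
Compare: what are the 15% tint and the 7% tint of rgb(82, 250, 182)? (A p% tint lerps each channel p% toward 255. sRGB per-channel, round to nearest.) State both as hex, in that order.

15% tint:
  R: 82 + 25.95 = 107.95 → 108
  G: 250 + 0.75 = 250.75 → 251
  B: 182 + 10.95 = 192.95 → 193
  → #6cfbc1
7% tint:
  R: 82 + 0.07×(255−82) = 82 + 12.11 = 94.11 → 94
  G: 250 + 0.35 = 250.35 → 250
  B: 182 + 5.11 = 187.11 → 187
  → #5efabb

#6cfbc1, #5efabb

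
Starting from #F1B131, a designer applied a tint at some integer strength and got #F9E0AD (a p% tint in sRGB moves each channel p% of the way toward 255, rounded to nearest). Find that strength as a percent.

60%

#F1B131 is rgb(241, 177, 49); #F9E0AD is rgb(249, 224, 173).
On the B channel (widest range): 173 ≈ 49 + (p/100)(255 − 49), so p ≈ 100×(173 − 49)/(255 − 49) = 12400/206 = 60.19.
p = 60 reproduces all three channels after rounding.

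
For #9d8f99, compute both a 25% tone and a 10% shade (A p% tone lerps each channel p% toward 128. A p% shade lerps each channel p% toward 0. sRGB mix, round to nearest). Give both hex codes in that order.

#968b93, #8d818a

#9d8f99 is rgb(157, 143, 153).
25% tone:
  R: 157 − 7.25 = 149.75 → 150
  G: 143 + 0.25×(128−143) = 143 − 3.75 = 139.25 → 139
  B: 153 + 0.25×(128−153) = 153 − 6.25 = 146.75 → 147
  → #968b93
10% shade:
  R: 157 − 15.7 = 141.3 → 141
  G: 143 − 14.3 = 128.7 → 129
  B: 153 − 15.3 = 137.7 → 138
  → #8d818a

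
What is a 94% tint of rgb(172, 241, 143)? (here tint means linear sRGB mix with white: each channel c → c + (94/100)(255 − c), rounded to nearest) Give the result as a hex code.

Lerp each channel 94% toward 255:
  R: 172 + 0.94×(255−172) = 172 + 78.02 = 250.02 → 250
  G: 241 + 0.94×(255−241) = 241 + 13.16 = 254.16 → 254
  B: 143 + 105.28 = 248.28 → 248
rgb(250, 254, 248) = #fafef8.

#fafef8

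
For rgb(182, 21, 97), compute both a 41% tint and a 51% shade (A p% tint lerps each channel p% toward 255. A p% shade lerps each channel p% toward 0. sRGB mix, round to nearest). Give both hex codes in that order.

#D475A2, #590A30

41% tint:
  R: 182 + 0.41×(255−182) = 182 + 29.93 = 211.93 → 212
  G: 21 + 95.94 = 116.94 → 117
  B: 97 + 64.78 = 161.78 → 162
  → #D475A2
51% shade:
  R: 182 + 0.51×(0−182) = 182 − 92.82 = 89.18 → 89
  G: 21 + 0.51×(0−21) = 21 − 10.71 = 10.29 → 10
  B: 97 − 49.47 = 47.53 → 48
  → #590A30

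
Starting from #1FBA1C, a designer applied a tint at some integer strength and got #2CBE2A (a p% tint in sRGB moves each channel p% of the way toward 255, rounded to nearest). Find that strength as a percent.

#1FBA1C is rgb(31, 186, 28); #2CBE2A is rgb(44, 190, 42).
On the B channel (widest range): 42 ≈ 28 + (p/100)(255 − 28), so p ≈ 100×(42 − 28)/(255 − 28) = 1400/227 = 6.17.
p = 6 reproduces all three channels after rounding.

6%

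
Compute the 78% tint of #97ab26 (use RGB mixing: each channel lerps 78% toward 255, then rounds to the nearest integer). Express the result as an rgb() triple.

#97ab26 is rgb(151, 171, 38).
Per channel, c → c + 0.78(255 − c):
  R: 151 + 0.78×(255−151) = 151 + 81.12 = 232.12 → 232
  G: 171 + 0.78×(255−171) = 171 + 65.52 = 236.52 → 237
  B: 38 + 0.78×(255−38) = 38 + 169.26 = 207.26 → 207

rgb(232, 237, 207)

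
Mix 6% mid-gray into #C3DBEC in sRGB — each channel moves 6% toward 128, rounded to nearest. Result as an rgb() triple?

rgb(191, 214, 230)

#C3DBEC is rgb(195, 219, 236).
Lerp each channel 6% toward 128:
  R: 195 + 0.06×(128−195) = 195 − 4.02 = 190.98 → 191
  G: 219 − 5.46 = 213.54 → 214
  B: 236 − 6.48 = 229.52 → 230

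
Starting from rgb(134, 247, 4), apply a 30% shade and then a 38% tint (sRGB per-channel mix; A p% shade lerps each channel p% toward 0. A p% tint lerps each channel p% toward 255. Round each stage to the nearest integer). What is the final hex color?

#9BCC63

Per channel, c → c + 0.3(0 − c):
  R: 134 + 0.3×(0−134) = 134 − 40.2 = 93.8 → 94
  G: 247 − 74.1 = 172.9 → 173
  B: 4 − 1.2 = 2.8 → 3
After the shade: rgb(94, 173, 3) = #5EAD03.
Per channel, c → c + 0.38(255 − c):
  R: 94 + 61.18 = 155.18 → 155
  G: 173 + 0.38×(255−173) = 173 + 31.16 = 204.16 → 204
  B: 3 + 0.38×(255−3) = 3 + 95.76 = 98.76 → 99
rgb(155, 204, 99) = #9BCC63.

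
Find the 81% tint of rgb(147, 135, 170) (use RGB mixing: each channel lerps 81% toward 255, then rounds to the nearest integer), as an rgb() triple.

Lerp each channel 81% toward 255:
  R: 147 + 0.81×(255−147) = 147 + 87.48 = 234.48 → 234
  G: 135 + 0.81×(255−135) = 135 + 97.2 = 232.2 → 232
  B: 170 + 0.81×(255−170) = 170 + 68.85 = 238.85 → 239

rgb(234, 232, 239)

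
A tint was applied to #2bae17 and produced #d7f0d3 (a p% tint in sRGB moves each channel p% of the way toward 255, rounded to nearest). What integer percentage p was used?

#2bae17 is rgb(43, 174, 23); #d7f0d3 is rgb(215, 240, 211).
On the B channel (widest range): 211 ≈ 23 + (p/100)(255 − 23), so p ≈ 100×(211 − 23)/(255 − 23) = 18800/232 = 81.03.
p = 81 reproduces all three channels after rounding.

81%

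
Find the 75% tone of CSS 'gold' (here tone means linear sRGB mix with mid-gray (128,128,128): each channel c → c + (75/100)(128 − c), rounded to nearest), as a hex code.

CSS gold is rgb(255, 215, 0).
A 75% tone moves each channel 75% toward 128:
  R: 255 − 95.25 = 159.75 → 160
  G: 215 + 0.75×(128−215) = 215 − 65.25 = 149.75 → 150
  B: 0 + 0.75×(128−0) = 0 + 96 = 96 → 96
rgb(160, 150, 96) = #A09660.

#A09660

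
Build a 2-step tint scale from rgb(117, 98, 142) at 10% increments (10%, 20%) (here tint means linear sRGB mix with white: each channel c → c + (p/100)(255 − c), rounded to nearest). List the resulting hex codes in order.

10%: (117 + 13.8 = 130.8→131, 98 + 15.7 = 113.7→114, 142 + 11.3 = 153.3→153) → #837299
20%: (117 + 27.6 = 144.6→145, 98 + 31.4 = 129.4→129, 142 + 22.6 = 164.6→165) → #9181a5

#837299, #9181a5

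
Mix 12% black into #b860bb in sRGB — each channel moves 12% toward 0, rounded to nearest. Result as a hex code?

#b860bb is rgb(184, 96, 187).
A 12% shade moves each channel 12% toward 0:
  R: 184 − 22.08 = 161.92 → 162
  G: 96 + 0.12×(0−96) = 96 − 11.52 = 84.48 → 84
  B: 187 + 0.12×(0−187) = 187 − 22.44 = 164.56 → 165
rgb(162, 84, 165) = #a254a5.

#a254a5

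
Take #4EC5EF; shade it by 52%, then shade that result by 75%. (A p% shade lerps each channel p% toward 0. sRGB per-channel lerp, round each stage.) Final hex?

#4EC5EF is rgb(78, 197, 239).
Per channel, c → c + 0.52(0 − c):
  R: 78 + 0.52×(0−78) = 78 − 40.56 = 37.44 → 37
  G: 197 + 0.52×(0−197) = 197 − 102.44 = 94.56 → 95
  B: 239 + 0.52×(0−239) = 239 − 124.28 = 114.72 → 115
After the shade: rgb(37, 95, 115) = #255F73.
Lerp each channel 75% toward 0:
  R: 37 + 0.75×(0−37) = 37 − 27.75 = 9.25 → 9
  G: 95 + 0.75×(0−95) = 95 − 71.25 = 23.75 → 24
  B: 115 + 0.75×(0−115) = 115 − 86.25 = 28.75 → 29
rgb(9, 24, 29) = #09181D.

#09181D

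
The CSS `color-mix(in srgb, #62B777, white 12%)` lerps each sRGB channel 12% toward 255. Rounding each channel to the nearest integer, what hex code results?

#75C087

#62B777 is rgb(98, 183, 119).
Lerp each channel 12% toward 255:
  R: 98 + 18.84 = 116.84 → 117
  G: 183 + 0.12×(255−183) = 183 + 8.64 = 191.64 → 192
  B: 119 + 0.12×(255−119) = 119 + 16.32 = 135.32 → 135
rgb(117, 192, 135) = #75C087.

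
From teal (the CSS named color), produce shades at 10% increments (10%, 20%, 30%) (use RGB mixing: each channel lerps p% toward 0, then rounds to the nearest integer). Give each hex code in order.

#007373, #006666, #005A5A

CSS teal is rgb(0, 128, 128).
10%: (0→0, 128 − 12.8 = 115.2→115, 128 − 12.8 = 115.2→115) → #007373
20%: (0→0, 128 − 25.6 = 102.4→102, 128 − 25.6 = 102.4→102) → #006666
30%: (0→0, 128 − 38.4 = 89.6→90, 128 − 38.4 = 89.6→90) → #005A5A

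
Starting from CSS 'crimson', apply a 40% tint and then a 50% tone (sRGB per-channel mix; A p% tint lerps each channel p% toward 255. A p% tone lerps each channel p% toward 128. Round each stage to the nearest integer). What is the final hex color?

#b57985

CSS crimson is rgb(220, 20, 60).
A 40% tint moves each channel 40% toward 255:
  R: 220 + 14 = 234 → 234
  G: 20 + 94 = 114 → 114
  B: 60 + 0.4×(255−60) = 60 + 78 = 138 → 138
After the tint: rgb(234, 114, 138) = #ea728a.
Per channel, c → c + 0.5(128 − c):
  R: 234 − 53 = 181 → 181
  G: 114 + 0.5×(128−114) = 114 + 7 = 121 → 121
  B: 138 + 0.5×(128−138) = 138 − 5 = 133 → 133
rgb(181, 121, 133) = #b57985.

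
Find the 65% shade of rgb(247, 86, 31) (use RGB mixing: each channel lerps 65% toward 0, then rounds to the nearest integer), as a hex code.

Lerp each channel 65% toward 0:
  R: 247 + 0.65×(0−247) = 247 − 160.55 = 86.45 → 86
  G: 86 + 0.65×(0−86) = 86 − 55.9 = 30.1 → 30
  B: 31 − 20.15 = 10.85 → 11
rgb(86, 30, 11) = #561E0B.

#561E0B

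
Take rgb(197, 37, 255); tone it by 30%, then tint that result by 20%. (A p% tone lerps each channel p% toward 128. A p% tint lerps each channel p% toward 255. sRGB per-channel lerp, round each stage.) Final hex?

#C066E1

Per channel, c → c + 0.3(128 − c):
  R: 197 + 0.3×(128−197) = 197 − 20.7 = 176.3 → 176
  G: 37 + 0.3×(128−37) = 37 + 27.3 = 64.3 → 64
  B: 255 + 0.3×(128−255) = 255 − 38.1 = 216.9 → 217
After the tone: rgb(176, 64, 217) = #B040D9.
A 20% tint moves each channel 20% toward 255:
  R: 176 + 0.2×(255−176) = 176 + 15.8 = 191.8 → 192
  G: 64 + 38.2 = 102.2 → 102
  B: 217 + 0.2×(255−217) = 217 + 7.6 = 224.6 → 225
rgb(192, 102, 225) = #C066E1.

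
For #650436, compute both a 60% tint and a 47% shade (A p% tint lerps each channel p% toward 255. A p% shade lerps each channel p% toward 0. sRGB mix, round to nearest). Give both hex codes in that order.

#C19BAF, #36021D

#650436 is rgb(101, 4, 54).
60% tint:
  R: 101 + 92.4 = 193.4 → 193
  G: 4 + 150.6 = 154.6 → 155
  B: 54 + 0.6×(255−54) = 54 + 120.6 = 174.6 → 175
  → #C19BAF
47% shade:
  R: 101 − 47.47 = 53.53 → 54
  G: 4 − 1.88 = 2.12 → 2
  B: 54 + 0.47×(0−54) = 54 − 25.38 = 28.62 → 29
  → #36021D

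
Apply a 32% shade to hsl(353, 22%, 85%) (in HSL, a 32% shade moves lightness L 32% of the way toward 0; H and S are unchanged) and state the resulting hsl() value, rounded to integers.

L moves 32% from 85 toward 0: 85 − 27.2 = 57.8 → 58.
H and S are unchanged.

hsl(353, 22%, 58%)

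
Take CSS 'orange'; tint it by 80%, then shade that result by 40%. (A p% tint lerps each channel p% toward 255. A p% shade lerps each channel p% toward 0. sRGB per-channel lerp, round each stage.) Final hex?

CSS orange is rgb(255, 165, 0).
Per channel, c → c + 0.8(255 − c):
  R: 255 + 0.8×(255−255) = 255 + 0 = 255 → 255
  G: 165 + 72 = 237 → 237
  B: 0 + 204 = 204 → 204
After the tint: rgb(255, 237, 204) = #FFEDCC.
A 40% shade moves each channel 40% toward 0:
  R: 255 + 0.4×(0−255) = 255 − 102 = 153 → 153
  G: 237 + 0.4×(0−237) = 237 − 94.8 = 142.2 → 142
  B: 204 − 81.6 = 122.4 → 122
rgb(153, 142, 122) = #998E7A.

#998E7A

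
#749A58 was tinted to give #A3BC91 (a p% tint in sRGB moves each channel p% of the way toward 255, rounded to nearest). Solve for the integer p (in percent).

34%

#749A58 is rgb(116, 154, 88); #A3BC91 is rgb(163, 188, 145).
On the B channel (widest range): 145 ≈ 88 + (p/100)(255 − 88), so p ≈ 100×(145 − 88)/(255 − 88) = 5700/167 = 34.13.
p = 34 reproduces all three channels after rounding.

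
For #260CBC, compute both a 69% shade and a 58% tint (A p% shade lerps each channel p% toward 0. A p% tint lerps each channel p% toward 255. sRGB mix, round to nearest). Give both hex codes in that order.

#260CBC is rgb(38, 12, 188).
69% shade:
  R: 38 − 26.22 = 11.78 → 12
  G: 12 − 8.28 = 3.72 → 4
  B: 188 − 129.72 = 58.28 → 58
  → #0C043A
58% tint:
  R: 38 + 0.58×(255−38) = 38 + 125.86 = 163.86 → 164
  G: 12 + 0.58×(255−12) = 12 + 140.94 = 152.94 → 153
  B: 188 + 0.58×(255−188) = 188 + 38.86 = 226.86 → 227
  → #A499E3

#0C043A, #A499E3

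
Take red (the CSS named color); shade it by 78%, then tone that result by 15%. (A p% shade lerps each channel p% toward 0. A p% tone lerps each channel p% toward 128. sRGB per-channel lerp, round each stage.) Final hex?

#431313

CSS red is rgb(255, 0, 0).
Per channel, c → c + 0.78(0 − c):
  R: 255 + 0.78×(0−255) = 255 − 198.9 = 56.1 → 56
  G: 0 + 0 = 0 → 0
  B: 0 + 0.78×(0−0) = 0 + 0 = 0 → 0
After the shade: rgb(56, 0, 0) = #380000.
Lerp each channel 15% toward 128:
  R: 56 + 0.15×(128−56) = 56 + 10.8 = 66.8 → 67
  G: 0 + 19.2 = 19.2 → 19
  B: 0 + 19.2 = 19.2 → 19
rgb(67, 19, 19) = #431313.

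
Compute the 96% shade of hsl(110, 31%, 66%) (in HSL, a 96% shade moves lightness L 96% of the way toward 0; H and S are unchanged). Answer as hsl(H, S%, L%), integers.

hsl(110, 31%, 3%)

L moves 96% from 66 toward 0: 66 − 63.36 = 2.64 → 3.
H and S are unchanged.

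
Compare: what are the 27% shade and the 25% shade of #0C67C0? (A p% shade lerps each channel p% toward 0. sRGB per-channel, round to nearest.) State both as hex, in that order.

#094B8C, #094D90

#0C67C0 is rgb(12, 103, 192).
27% shade:
  R: 12 + 0.27×(0−12) = 12 − 3.24 = 8.76 → 9
  G: 103 + 0.27×(0−103) = 103 − 27.81 = 75.19 → 75
  B: 192 − 51.84 = 140.16 → 140
  → #094B8C
25% shade:
  R: 12 + 0.25×(0−12) = 12 − 3 = 9 → 9
  G: 103 − 25.75 = 77.25 → 77
  B: 192 + 0.25×(0−192) = 192 − 48 = 144 → 144
  → #094D90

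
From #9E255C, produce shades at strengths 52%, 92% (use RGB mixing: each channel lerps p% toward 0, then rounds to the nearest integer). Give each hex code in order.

#4C122C, #0D0307

#9E255C is rgb(158, 37, 92).
52%: (158 − 82.16 = 75.84→76, 37 − 19.24 = 17.76→18, 92 − 47.84 = 44.16→44) → #4C122C
92%: (158 − 145.36 = 12.64→13, 37 − 34.04 = 2.96→3, 92 − 84.64 = 7.36→7) → #0D0307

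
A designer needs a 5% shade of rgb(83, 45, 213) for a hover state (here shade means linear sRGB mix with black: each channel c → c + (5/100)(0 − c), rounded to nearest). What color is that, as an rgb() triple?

rgb(79, 43, 202)

Lerp each channel 5% toward 0:
  R: 83 − 4.15 = 78.85 → 79
  G: 45 − 2.25 = 42.75 → 43
  B: 213 − 10.65 = 202.35 → 202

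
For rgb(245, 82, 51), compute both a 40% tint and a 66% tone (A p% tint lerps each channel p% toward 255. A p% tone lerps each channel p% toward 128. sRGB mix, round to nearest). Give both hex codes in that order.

#f99785, #a87066

40% tint:
  R: 245 + 0.4×(255−245) = 245 + 4 = 249 → 249
  G: 82 + 69.2 = 151.2 → 151
  B: 51 + 0.4×(255−51) = 51 + 81.6 = 132.6 → 133
  → #f99785
66% tone:
  R: 245 − 77.22 = 167.78 → 168
  G: 82 + 0.66×(128−82) = 82 + 30.36 = 112.36 → 112
  B: 51 + 0.66×(128−51) = 51 + 50.82 = 101.82 → 102
  → #a87066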